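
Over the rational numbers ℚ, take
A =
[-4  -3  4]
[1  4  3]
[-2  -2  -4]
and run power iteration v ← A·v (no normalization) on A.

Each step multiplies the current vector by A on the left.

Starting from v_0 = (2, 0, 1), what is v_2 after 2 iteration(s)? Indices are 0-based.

v_0 = (2, 0, 1).
v_1 = A·v_0 = (-4, 5, -8).
v_2 = A·v_1 = (-31, -8, 30).

v_2 = (-31, -8, 30)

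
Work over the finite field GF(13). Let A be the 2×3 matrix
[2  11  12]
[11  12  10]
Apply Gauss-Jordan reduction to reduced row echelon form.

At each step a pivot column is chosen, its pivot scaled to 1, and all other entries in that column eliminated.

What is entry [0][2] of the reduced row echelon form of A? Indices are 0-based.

[1] R0 /= 2  ⇒  (1, 12, 6)
     R1 -= 11·R0  ⇒  (0, 10, 9)
[2] R1 /= 10  ⇒  (0, 1, 10)
     R0 -= 12·R1  ⇒  (1, 0, 3)

M[0][2] = 3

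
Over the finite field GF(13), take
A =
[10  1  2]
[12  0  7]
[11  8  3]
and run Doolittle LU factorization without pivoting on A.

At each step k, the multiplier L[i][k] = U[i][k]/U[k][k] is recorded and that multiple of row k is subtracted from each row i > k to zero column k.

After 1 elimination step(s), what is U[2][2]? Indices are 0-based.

U[2][2] = 6

Step 1: pivot at (0,0) is 10.
  row1 ← row1 − (9)·row0  ⇒  L[1][0]=9, U row1=(0, 4, 2)
  row2 ← row2 − (5)·row0  ⇒  L[2][0]=5, U row2=(0, 3, 6)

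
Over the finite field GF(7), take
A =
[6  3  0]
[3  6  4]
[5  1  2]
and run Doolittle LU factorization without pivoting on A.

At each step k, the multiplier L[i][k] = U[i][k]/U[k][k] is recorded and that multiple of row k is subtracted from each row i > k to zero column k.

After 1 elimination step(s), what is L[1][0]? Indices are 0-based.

L[1][0] = 4

k=0: U[0][0]=6
  eliminate (1,0): mult=4, new row 1: (0, 1, 4); set L[1][0]=4
  eliminate (2,0): mult=2, new row 2: (0, 2, 2); set L[2][0]=2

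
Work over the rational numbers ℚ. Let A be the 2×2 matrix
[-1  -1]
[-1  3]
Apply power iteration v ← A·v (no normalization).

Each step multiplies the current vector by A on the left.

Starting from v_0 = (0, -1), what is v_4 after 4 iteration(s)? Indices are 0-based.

v_0 = (0, -1).
v_1 = A·v_0 = (1, -3).
v_2 = A·v_1 = (2, -10).
v_3 = A·v_2 = (8, -32).
v_4 = A·v_3 = (24, -104).

v_4 = (24, -104)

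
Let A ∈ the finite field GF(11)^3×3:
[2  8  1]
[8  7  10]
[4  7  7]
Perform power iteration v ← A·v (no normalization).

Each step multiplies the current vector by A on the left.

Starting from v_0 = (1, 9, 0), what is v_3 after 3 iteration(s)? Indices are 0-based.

v_3 = (4, 1, 2)

v_0 = (1, 9, 0).
v_1 = A·v_0 = (8, 5, 1).
v_2 = A·v_1 = (2, 10, 8).
v_3 = A·v_2 = (4, 1, 2).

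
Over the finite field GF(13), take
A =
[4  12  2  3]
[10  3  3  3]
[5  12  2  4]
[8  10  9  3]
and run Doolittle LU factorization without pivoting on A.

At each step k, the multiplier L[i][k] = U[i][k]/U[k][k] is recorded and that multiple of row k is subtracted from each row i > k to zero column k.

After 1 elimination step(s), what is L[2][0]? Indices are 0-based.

L[2][0] = 11

k=0: U[0][0]=4
  eliminate (1,0): mult=9, new row 1: (0, 12, 11, 2); set L[1][0]=9
  eliminate (2,0): mult=11, new row 2: (0, 10, 6, 10); set L[2][0]=11
  eliminate (3,0): mult=2, new row 3: (0, 12, 5, 10); set L[3][0]=2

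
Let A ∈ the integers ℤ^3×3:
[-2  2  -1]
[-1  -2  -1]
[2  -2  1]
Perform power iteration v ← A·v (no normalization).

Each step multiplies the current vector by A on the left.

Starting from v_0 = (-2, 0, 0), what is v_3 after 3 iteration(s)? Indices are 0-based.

v_3 = (-8, 8, 8)

v_0 = (-2, 0, 0).
v_1 = A·v_0 = (4, 2, -4).
v_2 = A·v_1 = (0, -4, 0).
v_3 = A·v_2 = (-8, 8, 8).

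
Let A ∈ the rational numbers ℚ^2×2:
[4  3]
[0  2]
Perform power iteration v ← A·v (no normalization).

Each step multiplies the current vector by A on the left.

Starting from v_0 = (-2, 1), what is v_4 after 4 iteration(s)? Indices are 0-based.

v_4 = (-152, 16)

v_0 = (-2, 1).
v_1 = A·v_0 = (-5, 2).
v_2 = A·v_1 = (-14, 4).
v_3 = A·v_2 = (-44, 8).
v_4 = A·v_3 = (-152, 16).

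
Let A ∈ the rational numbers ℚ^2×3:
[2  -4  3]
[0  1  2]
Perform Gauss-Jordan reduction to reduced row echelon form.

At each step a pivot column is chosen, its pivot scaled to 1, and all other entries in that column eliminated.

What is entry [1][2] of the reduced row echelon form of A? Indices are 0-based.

step 1: normalize row 0 (÷2) = (1, -2, 3/2)
step 2: normalize row 1 (÷1) = (0, 1, 2)
  row 0: subtract -2×row1 = (1, 0, 11/2)

M[1][2] = 2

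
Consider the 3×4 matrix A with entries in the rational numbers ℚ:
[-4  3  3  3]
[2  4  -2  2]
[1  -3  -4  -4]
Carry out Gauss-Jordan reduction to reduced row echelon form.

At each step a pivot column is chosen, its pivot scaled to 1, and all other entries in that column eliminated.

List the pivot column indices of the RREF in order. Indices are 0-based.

pivot columns: 0, 1, 2

pivot(0,0)=-4: scale R0 → (1, -3/4, -3/4, -3/4)
  clear (1,0): R1 −= (2)R0 → (0, 11/2, -1/2, 7/2)
  clear (2,0): R2 −= (1)R0 → (0, -9/4, -13/4, -13/4)
pivot(1,1)=11/2: scale R1 → (0, 1, -1/11, 7/11)
  clear (0,1): R0 −= (-3/4)R1 → (1, 0, -9/11, -3/11)
  clear (2,1): R2 −= (-9/4)R1 → (0, 0, -38/11, -20/11)
pivot(2,2)=-38/11: scale R2 → (0, 0, 1, 10/19)
  clear (0,2): R0 −= (-9/11)R2 → (1, 0, 0, 3/19)
  clear (1,2): R1 −= (-1/11)R2 → (0, 1, 0, 13/19)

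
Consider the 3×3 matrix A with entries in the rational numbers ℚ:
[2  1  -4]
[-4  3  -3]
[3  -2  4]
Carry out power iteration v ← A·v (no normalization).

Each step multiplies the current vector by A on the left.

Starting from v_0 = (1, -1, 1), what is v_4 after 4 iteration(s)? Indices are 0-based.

v_4 = (-1230, 778, -387)

v_0 = (1, -1, 1).
v_1 = A·v_0 = (-3, -10, 9).
v_2 = A·v_1 = (-52, -45, 47).
v_3 = A·v_2 = (-337, -68, 122).
v_4 = A·v_3 = (-1230, 778, -387).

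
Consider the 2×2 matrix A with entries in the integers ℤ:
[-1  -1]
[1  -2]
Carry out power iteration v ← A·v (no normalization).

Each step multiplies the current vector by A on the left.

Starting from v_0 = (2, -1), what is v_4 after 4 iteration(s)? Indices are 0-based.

v_4 = (-27, -18)

v_0 = (2, -1).
v_1 = A·v_0 = (-1, 4).
v_2 = A·v_1 = (-3, -9).
v_3 = A·v_2 = (12, 15).
v_4 = A·v_3 = (-27, -18).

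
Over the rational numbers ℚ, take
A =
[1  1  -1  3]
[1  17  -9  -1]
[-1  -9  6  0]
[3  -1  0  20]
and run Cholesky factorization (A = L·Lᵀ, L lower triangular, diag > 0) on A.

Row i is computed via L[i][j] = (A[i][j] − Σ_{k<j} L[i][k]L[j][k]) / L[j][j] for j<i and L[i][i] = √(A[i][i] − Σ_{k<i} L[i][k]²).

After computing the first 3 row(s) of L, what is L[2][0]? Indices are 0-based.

L[2][0] = -1

Step 1: L[0][0] = √(1) = 1.
  L[1][0] = (1) / L[0][0] = 1.
Step 2: L[1][1] = √(16) = 4.
  L[2][0] = (-1) / L[0][0] = -1.
  L[2][1] = (-8) / L[1][1] = -2.
Step 3: L[2][2] = √(1) = 1.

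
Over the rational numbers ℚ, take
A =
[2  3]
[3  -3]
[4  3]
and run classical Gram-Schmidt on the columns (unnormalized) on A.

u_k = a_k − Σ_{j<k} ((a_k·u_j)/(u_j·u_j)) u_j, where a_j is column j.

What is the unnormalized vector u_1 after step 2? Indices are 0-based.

Step 1: u_0 = a_0 = (2, 3, 4).
Step 2: u_1 = a_1 − (9/29)·u_0 = (69/29, -114/29, 51/29).

u_1 = (69/29, -114/29, 51/29)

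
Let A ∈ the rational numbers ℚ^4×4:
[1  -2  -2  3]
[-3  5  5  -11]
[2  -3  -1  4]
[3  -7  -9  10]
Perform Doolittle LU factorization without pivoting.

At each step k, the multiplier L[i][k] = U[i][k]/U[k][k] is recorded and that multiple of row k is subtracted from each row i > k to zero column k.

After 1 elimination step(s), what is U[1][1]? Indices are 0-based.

Step 1: pivot at (0,0) is 1.
  row1 ← row1 − (-3)·row0  ⇒  L[1][0]=-3, U row1=(0, -1, -1, -2)
  row2 ← row2 − (2)·row0  ⇒  L[2][0]=2, U row2=(0, 1, 3, -2)
  row3 ← row3 − (3)·row0  ⇒  L[3][0]=3, U row3=(0, -1, -3, 1)

U[1][1] = -1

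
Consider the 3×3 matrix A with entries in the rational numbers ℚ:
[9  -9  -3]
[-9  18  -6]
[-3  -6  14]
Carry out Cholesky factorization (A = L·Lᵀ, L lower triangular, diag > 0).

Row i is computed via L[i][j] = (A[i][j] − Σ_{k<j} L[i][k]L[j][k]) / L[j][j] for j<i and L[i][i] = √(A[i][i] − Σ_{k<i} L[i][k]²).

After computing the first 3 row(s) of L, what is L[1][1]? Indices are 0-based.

L[1][1] = 3

Step 1: L[0][0] = √(9) = 3.
  L[1][0] = (-9) / L[0][0] = -3.
Step 2: L[1][1] = √(9) = 3.
  L[2][0] = (-3) / L[0][0] = -1.
  L[2][1] = (-9) / L[1][1] = -3.
Step 3: L[2][2] = √(4) = 2.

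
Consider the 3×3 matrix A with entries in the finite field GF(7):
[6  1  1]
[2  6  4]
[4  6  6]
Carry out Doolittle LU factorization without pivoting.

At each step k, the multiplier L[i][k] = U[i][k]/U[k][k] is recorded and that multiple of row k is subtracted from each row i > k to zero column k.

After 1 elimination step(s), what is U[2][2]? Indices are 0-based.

[col 0] pivot 6
  R1 -= 5*R0 → (0, 1, 6)  (L[1][0] := 5)
  R2 -= 3*R0 → (0, 3, 3)  (L[2][0] := 3)

U[2][2] = 3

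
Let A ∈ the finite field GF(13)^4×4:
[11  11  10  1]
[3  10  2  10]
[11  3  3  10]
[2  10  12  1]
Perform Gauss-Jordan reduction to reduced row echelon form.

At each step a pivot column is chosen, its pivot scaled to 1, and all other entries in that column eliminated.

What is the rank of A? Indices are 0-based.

pivot(0,0)=11: scale R0 → (1, 1, 8, 6)
  clear (1,0): R1 −= (3)R0 → (0, 7, 4, 5)
  clear (2,0): R2 −= (11)R0 → (0, 5, 6, 9)
  clear (3,0): R3 −= (2)R0 → (0, 8, 9, 2)
pivot(1,1)=7: scale R1 → (0, 1, 8, 10)
  clear (0,1): R0 −= (1)R1 → (1, 0, 0, 9)
  clear (2,1): R2 −= (5)R1 → (0, 0, 5, 11)
  clear (3,1): R3 −= (8)R1 → (0, 0, 10, 0)
pivot(2,2)=5: scale R2 → (0, 0, 1, 10)
  clear (1,2): R1 −= (8)R2 → (0, 1, 0, 8)
  clear (3,2): R3 −= (10)R2 → (0, 0, 0, 4)
pivot(3,3)=4: scale R3 → (0, 0, 0, 1)
  clear (0,3): R0 −= (9)R3 → (1, 0, 0, 0)
  clear (1,3): R1 −= (8)R3 → (0, 1, 0, 0)
  clear (2,3): R2 −= (10)R3 → (0, 0, 1, 0)

rank = 4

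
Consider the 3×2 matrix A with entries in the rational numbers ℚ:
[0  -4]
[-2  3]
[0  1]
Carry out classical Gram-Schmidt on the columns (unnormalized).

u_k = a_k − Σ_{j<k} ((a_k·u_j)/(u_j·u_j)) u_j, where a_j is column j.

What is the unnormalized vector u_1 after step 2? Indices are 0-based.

Step 1: u_0 = a_0 = (0, -2, 0).
Step 2: u_1 = a_1 − (-3/2)·u_0 = (-4, 0, 1).

u_1 = (-4, 0, 1)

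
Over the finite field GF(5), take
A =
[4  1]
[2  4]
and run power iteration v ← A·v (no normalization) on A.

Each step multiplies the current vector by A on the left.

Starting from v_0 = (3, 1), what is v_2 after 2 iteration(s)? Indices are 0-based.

v_0 = (3, 1).
v_1 = A·v_0 = (3, 0).
v_2 = A·v_1 = (2, 1).

v_2 = (2, 1)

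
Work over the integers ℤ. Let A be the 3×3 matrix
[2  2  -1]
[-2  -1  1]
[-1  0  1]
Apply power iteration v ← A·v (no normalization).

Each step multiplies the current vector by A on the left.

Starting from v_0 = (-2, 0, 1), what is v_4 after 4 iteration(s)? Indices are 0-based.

v_4 = (5, 1, 9)

v_0 = (-2, 0, 1).
v_1 = A·v_0 = (-5, 5, 3).
v_2 = A·v_1 = (-3, 8, 8).
v_3 = A·v_2 = (2, 6, 11).
v_4 = A·v_3 = (5, 1, 9).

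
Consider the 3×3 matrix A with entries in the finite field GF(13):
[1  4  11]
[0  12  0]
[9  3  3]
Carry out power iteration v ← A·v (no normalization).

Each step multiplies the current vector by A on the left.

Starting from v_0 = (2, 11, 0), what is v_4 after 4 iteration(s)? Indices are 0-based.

v_0 = (2, 11, 0).
v_1 = A·v_0 = (7, 2, 12).
v_2 = A·v_1 = (4, 11, 1).
v_3 = A·v_2 = (7, 2, 7).
v_4 = A·v_3 = (1, 11, 12).

v_4 = (1, 11, 12)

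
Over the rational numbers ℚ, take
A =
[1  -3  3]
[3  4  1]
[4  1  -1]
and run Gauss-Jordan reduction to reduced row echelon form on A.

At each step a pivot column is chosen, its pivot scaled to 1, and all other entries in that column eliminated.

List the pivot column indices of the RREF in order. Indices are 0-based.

[1] R0 /= 1  ⇒  (1, -3, 3)
     R1 -= 3·R0  ⇒  (0, 13, -8)
     R2 -= 4·R0  ⇒  (0, 13, -13)
[2] R1 /= 13  ⇒  (0, 1, -8/13)
     R0 -= -3·R1  ⇒  (1, 0, 15/13)
     R2 -= 13·R1  ⇒  (0, 0, -5)
[3] R2 /= -5  ⇒  (0, 0, 1)
     R0 -= 15/13·R2  ⇒  (1, 0, 0)
     R1 -= -8/13·R2  ⇒  (0, 1, 0)

pivot columns: 0, 1, 2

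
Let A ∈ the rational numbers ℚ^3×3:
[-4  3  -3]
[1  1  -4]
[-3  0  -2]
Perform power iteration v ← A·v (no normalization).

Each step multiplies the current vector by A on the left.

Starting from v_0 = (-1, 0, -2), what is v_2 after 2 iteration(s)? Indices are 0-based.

v_0 = (-1, 0, -2).
v_1 = A·v_0 = (10, 7, 7).
v_2 = A·v_1 = (-40, -11, -44).

v_2 = (-40, -11, -44)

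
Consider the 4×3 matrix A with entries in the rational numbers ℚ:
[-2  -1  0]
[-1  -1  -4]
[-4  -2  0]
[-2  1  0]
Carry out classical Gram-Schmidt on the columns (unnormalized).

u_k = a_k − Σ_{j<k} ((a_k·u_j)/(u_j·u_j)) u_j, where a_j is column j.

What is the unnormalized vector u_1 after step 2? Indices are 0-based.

Step 1: u_0 = a_0 = (-2, -1, -4, -2).
Step 2: u_1 = a_1 − (9/25)·u_0 = (-7/25, -16/25, -14/25, 43/25).

u_1 = (-7/25, -16/25, -14/25, 43/25)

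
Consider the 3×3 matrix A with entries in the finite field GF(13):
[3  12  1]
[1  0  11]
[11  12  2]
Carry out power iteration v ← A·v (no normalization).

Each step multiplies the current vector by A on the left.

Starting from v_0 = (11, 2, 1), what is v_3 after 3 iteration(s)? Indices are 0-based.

v_0 = (11, 2, 1).
v_1 = A·v_0 = (6, 9, 4).
v_2 = A·v_1 = (0, 11, 0).
v_3 = A·v_2 = (2, 0, 2).

v_3 = (2, 0, 2)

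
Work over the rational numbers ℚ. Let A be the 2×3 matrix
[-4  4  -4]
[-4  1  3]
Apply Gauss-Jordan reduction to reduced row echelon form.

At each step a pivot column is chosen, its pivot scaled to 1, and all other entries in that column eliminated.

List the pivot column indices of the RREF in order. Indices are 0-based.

pivot(0,0)=-4: scale R0 → (1, -1, 1)
  clear (1,0): R1 −= (-4)R0 → (0, -3, 7)
pivot(1,1)=-3: scale R1 → (0, 1, -7/3)
  clear (0,1): R0 −= (-1)R1 → (1, 0, -4/3)

pivot columns: 0, 1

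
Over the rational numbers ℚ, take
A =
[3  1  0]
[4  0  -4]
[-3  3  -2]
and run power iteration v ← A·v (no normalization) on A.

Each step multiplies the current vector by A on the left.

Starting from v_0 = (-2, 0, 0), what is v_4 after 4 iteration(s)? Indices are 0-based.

v_0 = (-2, 0, 0).
v_1 = A·v_0 = (-6, -8, 6).
v_2 = A·v_1 = (-26, -48, -18).
v_3 = A·v_2 = (-126, -32, -30).
v_4 = A·v_3 = (-410, -384, 342).

v_4 = (-410, -384, 342)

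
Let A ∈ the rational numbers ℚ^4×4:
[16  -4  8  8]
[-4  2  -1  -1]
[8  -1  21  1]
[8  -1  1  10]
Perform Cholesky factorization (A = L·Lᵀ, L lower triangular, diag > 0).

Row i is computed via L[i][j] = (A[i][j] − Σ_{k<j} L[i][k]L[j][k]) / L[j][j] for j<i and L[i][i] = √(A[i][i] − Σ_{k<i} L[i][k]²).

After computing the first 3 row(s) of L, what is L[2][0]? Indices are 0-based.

Step 1: L[0][0] = √(16) = 4.
  L[1][0] = (-4) / L[0][0] = -1.
Step 2: L[1][1] = √(1) = 1.
  L[2][0] = (8) / L[0][0] = 2.
  L[2][1] = (1) / L[1][1] = 1.
Step 3: L[2][2] = √(16) = 4.

L[2][0] = 2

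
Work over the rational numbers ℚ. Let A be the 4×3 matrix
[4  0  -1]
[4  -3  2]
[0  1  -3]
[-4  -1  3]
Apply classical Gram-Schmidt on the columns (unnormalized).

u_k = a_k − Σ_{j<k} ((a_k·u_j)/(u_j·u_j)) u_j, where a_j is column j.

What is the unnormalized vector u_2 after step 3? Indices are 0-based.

Step 1: u_0 = a_0 = (4, 4, 0, -4).
Step 2: u_1 = a_1 − (-1/6)·u_0 = (2/3, -7/3, 1, -5/3).
Step 3: u_2 = a_2 − (-1/6)·u_0 − (-40/29)·u_1 = (17/29, -16/29, -47/29, 1/29).

u_2 = (17/29, -16/29, -47/29, 1/29)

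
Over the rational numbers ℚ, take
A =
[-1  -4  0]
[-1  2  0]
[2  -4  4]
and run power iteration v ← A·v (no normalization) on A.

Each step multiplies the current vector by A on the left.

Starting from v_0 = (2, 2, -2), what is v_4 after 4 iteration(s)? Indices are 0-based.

v_4 = (-46, 110, -1644)

v_0 = (2, 2, -2).
v_1 = A·v_0 = (-10, 2, -12).
v_2 = A·v_1 = (2, 14, -76).
v_3 = A·v_2 = (-58, 26, -356).
v_4 = A·v_3 = (-46, 110, -1644).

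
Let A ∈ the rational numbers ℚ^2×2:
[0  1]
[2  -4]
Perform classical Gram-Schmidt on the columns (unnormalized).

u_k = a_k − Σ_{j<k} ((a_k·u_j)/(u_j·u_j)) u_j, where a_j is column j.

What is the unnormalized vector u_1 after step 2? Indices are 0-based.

u_1 = (1, 0)

Step 1: u_0 = a_0 = (0, 2).
Step 2: u_1 = a_1 − (-2)·u_0 = (1, 0).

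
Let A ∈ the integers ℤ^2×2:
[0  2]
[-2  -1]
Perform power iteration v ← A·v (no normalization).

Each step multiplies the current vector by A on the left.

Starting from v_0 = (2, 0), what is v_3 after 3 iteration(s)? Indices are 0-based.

v_0 = (2, 0).
v_1 = A·v_0 = (0, -4).
v_2 = A·v_1 = (-8, 4).
v_3 = A·v_2 = (8, 12).

v_3 = (8, 12)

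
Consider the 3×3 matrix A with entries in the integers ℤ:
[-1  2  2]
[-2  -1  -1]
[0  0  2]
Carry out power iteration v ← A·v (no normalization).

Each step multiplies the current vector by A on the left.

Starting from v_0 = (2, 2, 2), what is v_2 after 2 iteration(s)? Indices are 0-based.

v_2 = (-14, -8, 8)

v_0 = (2, 2, 2).
v_1 = A·v_0 = (6, -8, 4).
v_2 = A·v_1 = (-14, -8, 8).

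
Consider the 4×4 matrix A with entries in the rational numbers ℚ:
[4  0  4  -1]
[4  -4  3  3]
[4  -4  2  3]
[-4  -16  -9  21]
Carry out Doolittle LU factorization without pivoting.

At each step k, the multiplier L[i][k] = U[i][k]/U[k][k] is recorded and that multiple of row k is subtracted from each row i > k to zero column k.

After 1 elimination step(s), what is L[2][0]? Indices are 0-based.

k=0: U[0][0]=4
  eliminate (1,0): mult=1, new row 1: (0, -4, -1, 4); set L[1][0]=1
  eliminate (2,0): mult=1, new row 2: (0, -4, -2, 4); set L[2][0]=1
  eliminate (3,0): mult=-1, new row 3: (0, -16, -5, 20); set L[3][0]=-1

L[2][0] = 1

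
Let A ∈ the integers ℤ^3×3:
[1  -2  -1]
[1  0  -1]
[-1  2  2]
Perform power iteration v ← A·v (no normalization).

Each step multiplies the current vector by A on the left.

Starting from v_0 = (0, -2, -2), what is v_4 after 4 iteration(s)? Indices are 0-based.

v_4 = (-38, 18, 20)

v_0 = (0, -2, -2).
v_1 = A·v_0 = (6, 2, -8).
v_2 = A·v_1 = (10, 14, -18).
v_3 = A·v_2 = (0, 28, -18).
v_4 = A·v_3 = (-38, 18, 20).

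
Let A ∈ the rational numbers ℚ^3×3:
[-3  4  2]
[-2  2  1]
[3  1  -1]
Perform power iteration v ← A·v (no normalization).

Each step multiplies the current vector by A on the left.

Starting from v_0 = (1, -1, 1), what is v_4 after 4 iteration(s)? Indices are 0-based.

v_0 = (1, -1, 1).
v_1 = A·v_0 = (-5, -3, 1).
v_2 = A·v_1 = (5, 5, -19).
v_3 = A·v_2 = (-33, -19, 39).
v_4 = A·v_3 = (101, 67, -157).

v_4 = (101, 67, -157)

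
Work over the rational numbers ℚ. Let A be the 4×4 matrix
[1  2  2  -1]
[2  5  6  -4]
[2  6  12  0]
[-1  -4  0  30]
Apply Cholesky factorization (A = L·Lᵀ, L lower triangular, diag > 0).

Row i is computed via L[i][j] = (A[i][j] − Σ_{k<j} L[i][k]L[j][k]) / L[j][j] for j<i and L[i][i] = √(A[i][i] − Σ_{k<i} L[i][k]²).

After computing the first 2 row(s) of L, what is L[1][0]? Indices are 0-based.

Step 1: L[0][0] = √(1) = 1.
  L[1][0] = (2) / L[0][0] = 2.
Step 2: L[1][1] = √(1) = 1.

L[1][0] = 2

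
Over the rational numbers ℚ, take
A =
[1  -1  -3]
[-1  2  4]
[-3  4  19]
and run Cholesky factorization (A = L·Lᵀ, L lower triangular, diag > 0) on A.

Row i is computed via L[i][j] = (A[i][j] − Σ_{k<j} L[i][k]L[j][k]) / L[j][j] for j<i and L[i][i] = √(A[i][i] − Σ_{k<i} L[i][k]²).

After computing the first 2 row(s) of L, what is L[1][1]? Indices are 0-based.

Step 1: L[0][0] = √(1) = 1.
  L[1][0] = (-1) / L[0][0] = -1.
Step 2: L[1][1] = √(1) = 1.

L[1][1] = 1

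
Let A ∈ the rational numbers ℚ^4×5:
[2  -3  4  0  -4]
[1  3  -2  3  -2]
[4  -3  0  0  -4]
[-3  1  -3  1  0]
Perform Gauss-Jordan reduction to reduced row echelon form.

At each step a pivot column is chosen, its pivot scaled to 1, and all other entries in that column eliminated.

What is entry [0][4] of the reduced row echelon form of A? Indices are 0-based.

[1] R0 /= 2  ⇒  (1, -3/2, 2, 0, -2)
     R1 -= 1·R0  ⇒  (0, 9/2, -4, 3, 0)
     R2 -= 4·R0  ⇒  (0, 3, -8, 0, 4)
     R3 -= -3·R0  ⇒  (0, -7/2, 3, 1, -6)
[2] R1 /= 9/2  ⇒  (0, 1, -8/9, 2/3, 0)
     R0 -= -3/2·R1  ⇒  (1, 0, 2/3, 1, -2)
     R2 -= 3·R1  ⇒  (0, 0, -16/3, -2, 4)
     R3 -= -7/2·R1  ⇒  (0, 0, -1/9, 10/3, -6)
[3] R2 /= -16/3  ⇒  (0, 0, 1, 3/8, -3/4)
     R0 -= 2/3·R2  ⇒  (1, 0, 0, 3/4, -3/2)
     R1 -= -8/9·R2  ⇒  (0, 1, 0, 1, -2/3)
     R3 -= -1/9·R2  ⇒  (0, 0, 0, 27/8, -73/12)
[4] R3 /= 27/8  ⇒  (0, 0, 0, 1, -146/81)
     R0 -= 3/4·R3  ⇒  (1, 0, 0, 0, -4/27)
     R1 -= 1·R3  ⇒  (0, 1, 0, 0, 92/81)
     R2 -= 3/8·R3  ⇒  (0, 0, 1, 0, -2/27)

M[0][4] = -4/27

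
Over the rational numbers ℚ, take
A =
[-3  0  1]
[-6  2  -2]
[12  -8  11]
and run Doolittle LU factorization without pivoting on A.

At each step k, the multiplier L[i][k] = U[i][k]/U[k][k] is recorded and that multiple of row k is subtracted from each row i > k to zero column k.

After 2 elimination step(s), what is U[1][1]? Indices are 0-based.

U[1][1] = 2

k=0: U[0][0]=-3
  eliminate (1,0): mult=2, new row 1: (0, 2, -4); set L[1][0]=2
  eliminate (2,0): mult=-4, new row 2: (0, -8, 15); set L[2][0]=-4
k=1: U[1][1]=2
  eliminate (2,1): mult=-4, new row 2: (0, 0, -1); set L[2][1]=-4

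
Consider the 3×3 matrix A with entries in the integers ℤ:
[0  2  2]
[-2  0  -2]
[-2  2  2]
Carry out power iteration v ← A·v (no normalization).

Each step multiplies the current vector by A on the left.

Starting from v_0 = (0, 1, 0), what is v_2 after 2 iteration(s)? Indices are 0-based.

v_2 = (4, -8, 0)

v_0 = (0, 1, 0).
v_1 = A·v_0 = (2, 0, 2).
v_2 = A·v_1 = (4, -8, 0).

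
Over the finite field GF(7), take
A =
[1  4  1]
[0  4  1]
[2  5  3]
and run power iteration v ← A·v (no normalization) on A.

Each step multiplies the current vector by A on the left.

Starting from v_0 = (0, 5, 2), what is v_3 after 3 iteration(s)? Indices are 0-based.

v_0 = (0, 5, 2).
v_1 = A·v_0 = (1, 1, 3).
v_2 = A·v_1 = (1, 0, 2).
v_3 = A·v_2 = (3, 2, 1).

v_3 = (3, 2, 1)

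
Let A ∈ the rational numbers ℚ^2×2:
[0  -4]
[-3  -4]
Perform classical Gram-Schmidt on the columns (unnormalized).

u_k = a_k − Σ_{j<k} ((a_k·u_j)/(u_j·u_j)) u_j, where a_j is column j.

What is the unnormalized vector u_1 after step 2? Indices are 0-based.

Step 1: u_0 = a_0 = (0, -3).
Step 2: u_1 = a_1 − (4/3)·u_0 = (-4, 0).

u_1 = (-4, 0)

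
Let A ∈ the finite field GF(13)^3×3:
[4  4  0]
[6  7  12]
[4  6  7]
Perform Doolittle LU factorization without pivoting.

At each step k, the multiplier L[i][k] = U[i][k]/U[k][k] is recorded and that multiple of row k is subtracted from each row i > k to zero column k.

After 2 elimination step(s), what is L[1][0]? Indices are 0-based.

L[1][0] = 8

k=0: U[0][0]=4
  eliminate (1,0): mult=8, new row 1: (0, 1, 12); set L[1][0]=8
  eliminate (2,0): mult=1, new row 2: (0, 2, 7); set L[2][0]=1
k=1: U[1][1]=1
  eliminate (2,1): mult=2, new row 2: (0, 0, 9); set L[2][1]=2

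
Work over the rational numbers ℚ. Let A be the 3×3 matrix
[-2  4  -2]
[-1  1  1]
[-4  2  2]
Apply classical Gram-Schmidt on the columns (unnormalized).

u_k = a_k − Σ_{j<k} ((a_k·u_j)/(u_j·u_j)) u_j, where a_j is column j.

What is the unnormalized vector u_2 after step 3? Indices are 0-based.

u_2 = (-3/19, 18/19, -3/19)

Step 1: u_0 = a_0 = (-2, -1, -4).
Step 2: u_1 = a_1 − (-17/21)·u_0 = (50/21, 4/21, -26/21).
Step 3: u_2 = a_2 − (-5/21)·u_0 − (-37/38)·u_1 = (-3/19, 18/19, -3/19).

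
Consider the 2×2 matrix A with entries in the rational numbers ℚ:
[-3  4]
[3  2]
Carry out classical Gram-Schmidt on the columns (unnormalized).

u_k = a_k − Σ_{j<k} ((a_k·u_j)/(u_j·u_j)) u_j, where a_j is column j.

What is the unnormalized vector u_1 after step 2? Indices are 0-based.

u_1 = (3, 3)

Step 1: u_0 = a_0 = (-3, 3).
Step 2: u_1 = a_1 − (-1/3)·u_0 = (3, 3).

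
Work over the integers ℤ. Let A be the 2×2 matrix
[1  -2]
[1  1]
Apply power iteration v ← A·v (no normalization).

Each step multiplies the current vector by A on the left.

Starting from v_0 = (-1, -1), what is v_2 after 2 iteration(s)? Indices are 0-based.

v_2 = (5, -1)

v_0 = (-1, -1).
v_1 = A·v_0 = (1, -2).
v_2 = A·v_1 = (5, -1).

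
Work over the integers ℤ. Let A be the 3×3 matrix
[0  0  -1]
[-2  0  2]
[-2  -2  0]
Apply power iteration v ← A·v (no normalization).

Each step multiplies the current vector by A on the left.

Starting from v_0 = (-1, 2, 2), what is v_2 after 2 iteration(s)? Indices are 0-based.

v_2 = (2, 0, -8)

v_0 = (-1, 2, 2).
v_1 = A·v_0 = (-2, 6, -2).
v_2 = A·v_1 = (2, 0, -8).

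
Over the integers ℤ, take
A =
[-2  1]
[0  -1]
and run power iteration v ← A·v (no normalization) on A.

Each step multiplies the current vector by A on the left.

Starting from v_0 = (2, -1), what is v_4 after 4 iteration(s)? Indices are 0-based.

v_4 = (47, -1)

v_0 = (2, -1).
v_1 = A·v_0 = (-5, 1).
v_2 = A·v_1 = (11, -1).
v_3 = A·v_2 = (-23, 1).
v_4 = A·v_3 = (47, -1).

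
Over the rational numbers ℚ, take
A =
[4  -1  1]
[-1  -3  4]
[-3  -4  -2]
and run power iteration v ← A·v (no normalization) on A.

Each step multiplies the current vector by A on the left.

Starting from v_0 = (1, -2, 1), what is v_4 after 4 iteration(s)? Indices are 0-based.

v_4 = (544, 1169, 395)

v_0 = (1, -2, 1).
v_1 = A·v_0 = (7, 9, 3).
v_2 = A·v_1 = (22, -22, -63).
v_3 = A·v_2 = (47, -208, 148).
v_4 = A·v_3 = (544, 1169, 395).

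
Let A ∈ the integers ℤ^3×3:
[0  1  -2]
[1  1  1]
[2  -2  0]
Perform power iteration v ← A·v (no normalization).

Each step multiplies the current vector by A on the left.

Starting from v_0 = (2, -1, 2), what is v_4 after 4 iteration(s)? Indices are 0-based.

v_4 = (31, -11, 114)

v_0 = (2, -1, 2).
v_1 = A·v_0 = (-5, 3, 6).
v_2 = A·v_1 = (-9, 4, -16).
v_3 = A·v_2 = (36, -21, -26).
v_4 = A·v_3 = (31, -11, 114).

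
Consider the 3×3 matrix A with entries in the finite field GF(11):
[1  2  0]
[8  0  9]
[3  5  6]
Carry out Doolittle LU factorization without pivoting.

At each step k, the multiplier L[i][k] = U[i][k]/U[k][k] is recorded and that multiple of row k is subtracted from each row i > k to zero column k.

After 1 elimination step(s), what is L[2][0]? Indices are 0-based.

k=0: U[0][0]=1
  eliminate (1,0): mult=8, new row 1: (0, 6, 9); set L[1][0]=8
  eliminate (2,0): mult=3, new row 2: (0, 10, 6); set L[2][0]=3

L[2][0] = 3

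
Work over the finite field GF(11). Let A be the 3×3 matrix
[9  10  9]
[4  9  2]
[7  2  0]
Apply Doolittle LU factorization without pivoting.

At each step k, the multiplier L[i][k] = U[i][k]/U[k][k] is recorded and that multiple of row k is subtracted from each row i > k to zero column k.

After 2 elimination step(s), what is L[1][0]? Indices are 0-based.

L[1][0] = 9

k=0: U[0][0]=9
  eliminate (1,0): mult=9, new row 1: (0, 7, 9); set L[1][0]=9
  eliminate (2,0): mult=2, new row 2: (0, 4, 4); set L[2][0]=2
k=1: U[1][1]=7
  eliminate (2,1): mult=10, new row 2: (0, 0, 2); set L[2][1]=10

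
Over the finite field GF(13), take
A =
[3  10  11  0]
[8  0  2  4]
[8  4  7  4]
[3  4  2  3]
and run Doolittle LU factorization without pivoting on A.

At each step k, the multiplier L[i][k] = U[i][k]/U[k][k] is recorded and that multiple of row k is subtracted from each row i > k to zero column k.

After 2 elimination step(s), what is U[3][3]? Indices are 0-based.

U[3][3] = 6

k=0: U[0][0]=3
  eliminate (1,0): mult=7, new row 1: (0, 8, 3, 4); set L[1][0]=7
  eliminate (2,0): mult=7, new row 2: (0, 12, 8, 4); set L[2][0]=7
  eliminate (3,0): mult=1, new row 3: (0, 7, 4, 3); set L[3][0]=1
k=1: U[1][1]=8
  eliminate (2,1): mult=8, new row 2: (0, 0, 10, 11); set L[2][1]=8
  eliminate (3,1): mult=9, new row 3: (0, 0, 3, 6); set L[3][1]=9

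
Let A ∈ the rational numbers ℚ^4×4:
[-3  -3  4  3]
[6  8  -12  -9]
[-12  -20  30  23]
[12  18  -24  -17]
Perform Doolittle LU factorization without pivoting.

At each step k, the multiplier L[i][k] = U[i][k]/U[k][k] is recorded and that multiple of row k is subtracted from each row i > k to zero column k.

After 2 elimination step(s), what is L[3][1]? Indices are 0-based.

L[3][1] = 3

k=0: U[0][0]=-3
  eliminate (1,0): mult=-2, new row 1: (0, 2, -4, -3); set L[1][0]=-2
  eliminate (2,0): mult=4, new row 2: (0, -8, 14, 11); set L[2][0]=4
  eliminate (3,0): mult=-4, new row 3: (0, 6, -8, -5); set L[3][0]=-4
k=1: U[1][1]=2
  eliminate (2,1): mult=-4, new row 2: (0, 0, -2, -1); set L[2][1]=-4
  eliminate (3,1): mult=3, new row 3: (0, 0, 4, 4); set L[3][1]=3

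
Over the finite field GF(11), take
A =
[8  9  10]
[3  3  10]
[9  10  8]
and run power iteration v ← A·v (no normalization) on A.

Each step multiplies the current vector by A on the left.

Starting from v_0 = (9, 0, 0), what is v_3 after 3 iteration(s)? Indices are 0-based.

v_3 = (1, 9, 1)

v_0 = (9, 0, 0).
v_1 = A·v_0 = (6, 5, 4).
v_2 = A·v_1 = (1, 7, 4).
v_3 = A·v_2 = (1, 9, 1).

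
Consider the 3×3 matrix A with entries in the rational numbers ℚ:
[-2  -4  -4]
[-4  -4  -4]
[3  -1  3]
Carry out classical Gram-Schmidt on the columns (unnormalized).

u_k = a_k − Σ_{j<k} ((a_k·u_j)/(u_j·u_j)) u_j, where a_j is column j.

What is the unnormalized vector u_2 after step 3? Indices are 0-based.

u_2 = (-128/129, 112/129, 64/129)

Step 1: u_0 = a_0 = (-2, -4, 3).
Step 2: u_1 = a_1 − (21/29)·u_0 = (-74/29, -32/29, -92/29).
Step 3: u_2 = a_2 − (33/29)·u_0 − (37/129)·u_1 = (-128/129, 112/129, 64/129).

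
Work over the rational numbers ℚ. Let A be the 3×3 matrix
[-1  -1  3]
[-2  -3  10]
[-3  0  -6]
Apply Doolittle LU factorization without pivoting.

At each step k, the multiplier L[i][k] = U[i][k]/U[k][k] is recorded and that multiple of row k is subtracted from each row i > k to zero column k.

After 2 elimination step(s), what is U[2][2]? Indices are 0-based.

[col 0] pivot -1
  R1 -= 2*R0 → (0, -1, 4)  (L[1][0] := 2)
  R2 -= 3*R0 → (0, 3, -15)  (L[2][0] := 3)
[col 1] pivot -1
  R2 -= -3*R1 → (0, 0, -3)  (L[2][1] := -3)

U[2][2] = -3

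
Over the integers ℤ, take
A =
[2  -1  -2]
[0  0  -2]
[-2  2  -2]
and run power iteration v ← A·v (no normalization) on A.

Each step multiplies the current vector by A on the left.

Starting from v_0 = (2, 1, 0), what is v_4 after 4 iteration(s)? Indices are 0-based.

v_0 = (2, 1, 0).
v_1 = A·v_0 = (3, 0, -2).
v_2 = A·v_1 = (10, 4, -2).
v_3 = A·v_2 = (20, 4, -8).
v_4 = A·v_3 = (52, 16, -16).

v_4 = (52, 16, -16)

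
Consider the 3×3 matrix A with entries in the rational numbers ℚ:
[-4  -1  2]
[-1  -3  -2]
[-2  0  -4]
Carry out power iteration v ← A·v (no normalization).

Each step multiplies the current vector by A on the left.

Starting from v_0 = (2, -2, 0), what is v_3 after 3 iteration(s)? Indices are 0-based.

v_0 = (2, -2, 0).
v_1 = A·v_0 = (-6, 4, -4).
v_2 = A·v_1 = (12, 2, 28).
v_3 = A·v_2 = (6, -74, -136).

v_3 = (6, -74, -136)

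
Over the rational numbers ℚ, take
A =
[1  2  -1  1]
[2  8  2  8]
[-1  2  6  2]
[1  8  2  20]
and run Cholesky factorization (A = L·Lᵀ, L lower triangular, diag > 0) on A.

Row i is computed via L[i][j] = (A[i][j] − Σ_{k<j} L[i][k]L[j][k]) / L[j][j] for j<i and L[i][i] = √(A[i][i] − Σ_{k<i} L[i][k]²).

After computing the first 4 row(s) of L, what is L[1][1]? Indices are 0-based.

Step 1: L[0][0] = √(1) = 1.
  L[1][0] = (2) / L[0][0] = 2.
Step 2: L[1][1] = √(4) = 2.
  L[2][0] = (-1) / L[0][0] = -1.
  L[2][1] = (4) / L[1][1] = 2.
Step 3: L[2][2] = √(1) = 1.
  L[3][0] = (1) / L[0][0] = 1.
  L[3][1] = (6) / L[1][1] = 3.
  L[3][2] = (-3) / L[2][2] = -3.
Step 4: L[3][3] = √(1) = 1.

L[1][1] = 2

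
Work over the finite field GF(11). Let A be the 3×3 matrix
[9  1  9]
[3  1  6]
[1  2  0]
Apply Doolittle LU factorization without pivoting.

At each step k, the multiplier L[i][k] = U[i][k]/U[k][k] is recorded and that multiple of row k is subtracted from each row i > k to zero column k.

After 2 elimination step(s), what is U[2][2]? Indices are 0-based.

U[2][2] = 7

[col 0] pivot 9
  R1 -= 4*R0 → (0, 8, 3)  (L[1][0] := 4)
  R2 -= 5*R0 → (0, 8, 10)  (L[2][0] := 5)
[col 1] pivot 8
  R2 -= 1*R1 → (0, 0, 7)  (L[2][1] := 1)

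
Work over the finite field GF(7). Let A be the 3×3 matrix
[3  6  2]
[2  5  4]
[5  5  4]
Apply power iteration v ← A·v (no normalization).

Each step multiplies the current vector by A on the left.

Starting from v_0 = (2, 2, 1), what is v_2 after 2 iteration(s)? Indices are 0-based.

v_0 = (2, 2, 1).
v_1 = A·v_0 = (6, 4, 3).
v_2 = A·v_1 = (6, 2, 6).

v_2 = (6, 2, 6)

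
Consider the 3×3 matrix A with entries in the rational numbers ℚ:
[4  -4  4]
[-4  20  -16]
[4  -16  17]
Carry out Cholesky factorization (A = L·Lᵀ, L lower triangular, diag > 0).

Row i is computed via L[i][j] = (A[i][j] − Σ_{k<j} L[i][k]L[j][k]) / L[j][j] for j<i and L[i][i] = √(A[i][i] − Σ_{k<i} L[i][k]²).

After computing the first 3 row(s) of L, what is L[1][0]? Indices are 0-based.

L[1][0] = -2

Step 1: L[0][0] = √(4) = 2.
  L[1][0] = (-4) / L[0][0] = -2.
Step 2: L[1][1] = √(16) = 4.
  L[2][0] = (4) / L[0][0] = 2.
  L[2][1] = (-12) / L[1][1] = -3.
Step 3: L[2][2] = √(4) = 2.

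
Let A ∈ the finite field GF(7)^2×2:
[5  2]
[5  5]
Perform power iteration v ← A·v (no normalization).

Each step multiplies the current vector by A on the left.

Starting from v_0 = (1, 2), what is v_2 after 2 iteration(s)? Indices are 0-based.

v_0 = (1, 2).
v_1 = A·v_0 = (2, 1).
v_2 = A·v_1 = (5, 1).

v_2 = (5, 1)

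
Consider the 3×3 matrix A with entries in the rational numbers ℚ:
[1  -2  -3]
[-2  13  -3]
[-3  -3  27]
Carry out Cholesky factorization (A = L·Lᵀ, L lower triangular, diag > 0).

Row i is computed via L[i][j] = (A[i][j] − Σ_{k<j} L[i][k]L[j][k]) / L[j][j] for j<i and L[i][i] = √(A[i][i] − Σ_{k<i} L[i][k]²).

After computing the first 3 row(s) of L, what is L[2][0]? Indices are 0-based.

L[2][0] = -3

Step 1: L[0][0] = √(1) = 1.
  L[1][0] = (-2) / L[0][0] = -2.
Step 2: L[1][1] = √(9) = 3.
  L[2][0] = (-3) / L[0][0] = -3.
  L[2][1] = (-9) / L[1][1] = -3.
Step 3: L[2][2] = √(9) = 3.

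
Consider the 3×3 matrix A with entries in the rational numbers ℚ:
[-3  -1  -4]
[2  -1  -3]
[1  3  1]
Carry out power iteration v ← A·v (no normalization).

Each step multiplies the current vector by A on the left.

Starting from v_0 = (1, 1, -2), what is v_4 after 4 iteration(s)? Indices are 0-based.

v_0 = (1, 1, -2).
v_1 = A·v_0 = (4, 7, 2).
v_2 = A·v_1 = (-27, -5, 27).
v_3 = A·v_2 = (-22, -130, -15).
v_4 = A·v_3 = (256, 131, -427).

v_4 = (256, 131, -427)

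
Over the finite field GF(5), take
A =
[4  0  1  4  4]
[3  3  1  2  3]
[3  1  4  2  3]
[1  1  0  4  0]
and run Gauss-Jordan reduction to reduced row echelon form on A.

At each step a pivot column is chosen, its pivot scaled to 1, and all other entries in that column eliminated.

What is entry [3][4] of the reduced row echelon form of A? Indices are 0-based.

pivot(0,0)=4: scale R0 → (1, 0, 4, 1, 1)
  clear (1,0): R1 −= (3)R0 → (0, 3, 4, 4, 0)
  clear (2,0): R2 −= (3)R0 → (0, 1, 2, 4, 0)
  clear (3,0): R3 −= (1)R0 → (0, 1, 1, 3, 4)
pivot(1,1)=3: scale R1 → (0, 1, 3, 3, 0)
  clear (2,1): R2 −= (1)R1 → (0, 0, 4, 1, 0)
  clear (3,1): R3 −= (1)R1 → (0, 0, 3, 0, 4)
pivot(2,2)=4: scale R2 → (0, 0, 1, 4, 0)
  clear (0,2): R0 −= (4)R2 → (1, 0, 0, 0, 1)
  clear (1,2): R1 −= (3)R2 → (0, 1, 0, 1, 0)
  clear (3,2): R3 −= (3)R2 → (0, 0, 0, 3, 4)
pivot(3,3)=3: scale R3 → (0, 0, 0, 1, 3)
  clear (1,3): R1 −= (1)R3 → (0, 1, 0, 0, 2)
  clear (2,3): R2 −= (4)R3 → (0, 0, 1, 0, 3)

M[3][4] = 3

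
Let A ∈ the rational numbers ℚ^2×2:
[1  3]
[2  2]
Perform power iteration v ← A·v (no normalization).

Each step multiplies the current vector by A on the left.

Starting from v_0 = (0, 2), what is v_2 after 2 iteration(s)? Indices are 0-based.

v_2 = (18, 20)

v_0 = (0, 2).
v_1 = A·v_0 = (6, 4).
v_2 = A·v_1 = (18, 20).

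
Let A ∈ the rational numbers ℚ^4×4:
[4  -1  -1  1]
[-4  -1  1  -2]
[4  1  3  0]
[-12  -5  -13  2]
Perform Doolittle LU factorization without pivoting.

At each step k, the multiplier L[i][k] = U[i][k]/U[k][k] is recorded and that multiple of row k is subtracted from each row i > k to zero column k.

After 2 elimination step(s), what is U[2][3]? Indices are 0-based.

U[2][3] = -2

[col 0] pivot 4
  R1 -= -1*R0 → (0, -2, 0, -1)  (L[1][0] := -1)
  R2 -= 1*R0 → (0, 2, 4, -1)  (L[2][0] := 1)
  R3 -= -3*R0 → (0, -8, -16, 5)  (L[3][0] := -3)
[col 1] pivot -2
  R2 -= -1*R1 → (0, 0, 4, -2)  (L[2][1] := -1)
  R3 -= 4*R1 → (0, 0, -16, 9)  (L[3][1] := 4)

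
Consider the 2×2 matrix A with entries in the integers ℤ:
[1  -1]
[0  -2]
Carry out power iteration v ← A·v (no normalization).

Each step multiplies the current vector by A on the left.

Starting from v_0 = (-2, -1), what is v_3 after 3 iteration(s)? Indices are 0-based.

v_3 = (1, 8)

v_0 = (-2, -1).
v_1 = A·v_0 = (-1, 2).
v_2 = A·v_1 = (-3, -4).
v_3 = A·v_2 = (1, 8).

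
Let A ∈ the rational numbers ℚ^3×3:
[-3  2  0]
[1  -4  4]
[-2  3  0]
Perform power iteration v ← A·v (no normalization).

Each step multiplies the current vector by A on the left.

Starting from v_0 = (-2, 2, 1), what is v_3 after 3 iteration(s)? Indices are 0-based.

v_3 = (274, -490, 306)

v_0 = (-2, 2, 1).
v_1 = A·v_0 = (10, -6, 10).
v_2 = A·v_1 = (-42, 74, -38).
v_3 = A·v_2 = (274, -490, 306).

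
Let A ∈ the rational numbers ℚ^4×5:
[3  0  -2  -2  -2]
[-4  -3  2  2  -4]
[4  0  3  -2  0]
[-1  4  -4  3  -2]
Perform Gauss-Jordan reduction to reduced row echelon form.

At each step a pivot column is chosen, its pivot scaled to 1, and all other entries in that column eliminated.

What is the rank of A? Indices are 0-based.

rank = 4

[1] R0 /= 3  ⇒  (1, 0, -2/3, -2/3, -2/3)
     R1 -= -4·R0  ⇒  (0, -3, -2/3, -2/3, -20/3)
     R2 -= 4·R0  ⇒  (0, 0, 17/3, 2/3, 8/3)
     R3 -= -1·R0  ⇒  (0, 4, -14/3, 7/3, -8/3)
[2] R1 /= -3  ⇒  (0, 1, 2/9, 2/9, 20/9)
     R3 -= 4·R1  ⇒  (0, 0, -50/9, 13/9, -104/9)
[3] R2 /= 17/3  ⇒  (0, 0, 1, 2/17, 8/17)
     R0 -= -2/3·R2  ⇒  (1, 0, 0, -10/17, -6/17)
     R1 -= 2/9·R2  ⇒  (0, 1, 0, 10/51, 36/17)
     R3 -= -50/9·R2  ⇒  (0, 0, 0, 107/51, -152/17)
[4] R3 /= 107/51  ⇒  (0, 0, 0, 1, -456/107)
     R0 -= -10/17·R3  ⇒  (1, 0, 0, 0, -306/107)
     R1 -= 10/51·R3  ⇒  (0, 1, 0, 0, 316/107)
     R2 -= 2/17·R3  ⇒  (0, 0, 1, 0, 104/107)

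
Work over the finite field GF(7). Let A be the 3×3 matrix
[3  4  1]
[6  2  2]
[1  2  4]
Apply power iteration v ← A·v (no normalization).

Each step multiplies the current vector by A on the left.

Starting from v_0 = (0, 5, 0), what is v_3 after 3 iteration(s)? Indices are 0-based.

v_3 = (0, 6, 1)

v_0 = (0, 5, 0).
v_1 = A·v_0 = (6, 3, 3).
v_2 = A·v_1 = (5, 6, 3).
v_3 = A·v_2 = (0, 6, 1).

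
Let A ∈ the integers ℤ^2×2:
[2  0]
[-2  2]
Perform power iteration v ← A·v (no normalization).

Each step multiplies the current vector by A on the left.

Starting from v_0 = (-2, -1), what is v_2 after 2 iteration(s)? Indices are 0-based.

v_2 = (-8, 12)

v_0 = (-2, -1).
v_1 = A·v_0 = (-4, 2).
v_2 = A·v_1 = (-8, 12).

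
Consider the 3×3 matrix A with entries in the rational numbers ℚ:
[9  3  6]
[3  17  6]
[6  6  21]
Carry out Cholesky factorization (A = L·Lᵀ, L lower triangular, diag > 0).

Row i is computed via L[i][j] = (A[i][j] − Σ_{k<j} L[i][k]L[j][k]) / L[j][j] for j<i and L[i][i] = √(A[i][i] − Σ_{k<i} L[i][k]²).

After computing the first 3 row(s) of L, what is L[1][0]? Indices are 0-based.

Step 1: L[0][0] = √(9) = 3.
  L[1][0] = (3) / L[0][0] = 1.
Step 2: L[1][1] = √(16) = 4.
  L[2][0] = (6) / L[0][0] = 2.
  L[2][1] = (4) / L[1][1] = 1.
Step 3: L[2][2] = √(16) = 4.

L[1][0] = 1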